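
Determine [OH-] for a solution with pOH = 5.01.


[OH-] = 10^(-pOH)
[OH-] = 10^(-5.01)
[OH-] = 9.772e-06 M

9.772e-06 M


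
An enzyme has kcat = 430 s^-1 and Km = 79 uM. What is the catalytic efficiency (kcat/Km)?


Catalytic efficiency = kcat / Km
= 430 / 79
= 5.443 uM^-1*s^-1

5.443 uM^-1*s^-1


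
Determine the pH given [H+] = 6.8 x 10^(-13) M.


pH = -log10([H+])
pH = -log10(6.8 x 10^(-13))
pH = 12.1675

12.1675


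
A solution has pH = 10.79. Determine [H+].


[H+] = 10^(-pH)
[H+] = 10^(-10.79)
[H+] = 1.622e-11 M

1.622e-11 M


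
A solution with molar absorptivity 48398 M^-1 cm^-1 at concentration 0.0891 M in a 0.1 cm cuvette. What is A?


A = epsilon * c * l
A = 48398 * 0.0891 * 0.1
A = 431.2262

431.2262


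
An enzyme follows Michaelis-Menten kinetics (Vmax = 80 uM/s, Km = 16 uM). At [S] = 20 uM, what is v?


v = Vmax * [S] / (Km + [S])
v = 80 * 20 / (16 + 20)
v = 44.4444 uM/s

44.4444 uM/s


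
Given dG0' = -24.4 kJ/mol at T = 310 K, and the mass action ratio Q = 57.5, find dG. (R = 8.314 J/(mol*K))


dG = dG0' + RT * ln(Q) / 1000
dG = -24.4 + 8.314 * 310 * ln(57.5) / 1000
dG = -13.9572 kJ/mol

-13.9572 kJ/mol


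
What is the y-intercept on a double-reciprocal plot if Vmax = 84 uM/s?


y-intercept = 1/Vmax
= 1/84
= 0.0119 s/uM

0.0119 s/uM


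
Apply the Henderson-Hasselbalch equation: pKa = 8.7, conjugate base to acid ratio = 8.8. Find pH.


pH = pKa + log10([A-]/[HA])
pH = 8.7 + log10(8.8)
pH = 9.6445

9.6445


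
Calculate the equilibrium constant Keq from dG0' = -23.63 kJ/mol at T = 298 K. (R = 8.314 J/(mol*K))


Keq = exp(-dG0 * 1000 / (R * T))
Keq = exp(-(-23.63) * 1000 / (8.314 * 298))
Keq = 13871.1079

13871.1079


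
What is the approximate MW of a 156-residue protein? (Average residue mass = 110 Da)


MW = n_residues * 110 Da
MW = 156 * 110
MW = 17160 Da

17160 Da


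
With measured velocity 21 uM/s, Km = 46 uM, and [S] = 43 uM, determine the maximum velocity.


Vmax = v * (Km + [S]) / [S]
Vmax = 21 * (46 + 43) / 43
Vmax = 43.4651 uM/s

43.4651 uM/s


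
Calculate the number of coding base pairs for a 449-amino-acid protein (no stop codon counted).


Each amino acid = 1 codon = 3 bp
bp = 449 * 3 = 1347 bp

1347 bp


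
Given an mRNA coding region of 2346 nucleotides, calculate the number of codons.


codons = nucleotides / 3
codons = 2346 / 3 = 782

782


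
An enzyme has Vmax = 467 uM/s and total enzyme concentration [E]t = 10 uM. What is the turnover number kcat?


kcat = Vmax / [E]t
kcat = 467 / 10
kcat = 46.7 s^-1

46.7 s^-1


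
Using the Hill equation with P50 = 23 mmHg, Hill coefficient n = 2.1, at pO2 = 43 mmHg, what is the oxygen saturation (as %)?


Y = pO2^n / (P50^n + pO2^n)
Y = 43^2.1 / (23^2.1 + 43^2.1)
Y = 78.82%

78.82%


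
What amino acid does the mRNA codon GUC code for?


Standard genetic code lookup.
Codon GUC -> Val

Val


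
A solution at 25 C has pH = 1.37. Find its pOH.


pOH = 14 - pH
pOH = 14 - 1.37
pOH = 12.63

12.63


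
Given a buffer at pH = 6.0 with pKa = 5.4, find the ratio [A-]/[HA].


[A-]/[HA] = 10^(pH - pKa)
= 10^(6.0 - 5.4)
= 3.9811

3.9811


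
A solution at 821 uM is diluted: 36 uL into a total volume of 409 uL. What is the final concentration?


C2 = C1 * V1 / V2
C2 = 821 * 36 / 409
C2 = 72.2641 uM

72.2641 uM


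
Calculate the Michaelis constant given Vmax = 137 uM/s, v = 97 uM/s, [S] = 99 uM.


Km = [S] * (Vmax - v) / v
Km = 99 * (137 - 97) / 97
Km = 40.8247 uM

40.8247 uM


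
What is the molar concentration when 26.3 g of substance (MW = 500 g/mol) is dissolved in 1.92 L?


C = (mass / MW) / volume
C = (26.3 / 500) / 1.92
C = 0.0274 M

0.0274 M


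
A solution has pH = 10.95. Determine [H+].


[H+] = 10^(-pH)
[H+] = 10^(-10.95)
[H+] = 1.122e-11 M

1.122e-11 M


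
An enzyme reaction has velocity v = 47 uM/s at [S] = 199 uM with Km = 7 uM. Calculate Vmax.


Vmax = v * (Km + [S]) / [S]
Vmax = 47 * (7 + 199) / 199
Vmax = 48.6533 uM/s

48.6533 uM/s


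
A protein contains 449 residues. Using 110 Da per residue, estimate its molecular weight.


MW = n_residues * 110 Da
MW = 449 * 110
MW = 49390 Da

49390 Da


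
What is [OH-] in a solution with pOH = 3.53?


[OH-] = 10^(-pOH)
[OH-] = 10^(-3.53)
[OH-] = 2.951e-04 M

2.951e-04 M


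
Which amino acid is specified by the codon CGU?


Standard genetic code lookup.
Codon CGU -> Arg

Arg


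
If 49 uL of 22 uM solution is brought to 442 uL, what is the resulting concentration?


C2 = C1 * V1 / V2
C2 = 22 * 49 / 442
C2 = 2.4389 uM

2.4389 uM


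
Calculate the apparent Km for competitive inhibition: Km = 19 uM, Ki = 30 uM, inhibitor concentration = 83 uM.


Km_app = Km * (1 + [I]/Ki)
Km_app = 19 * (1 + 83/30)
Km_app = 71.5667 uM

71.5667 uM


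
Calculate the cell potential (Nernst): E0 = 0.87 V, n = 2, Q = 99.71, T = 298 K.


E = E0 - (RT/nF) * ln(Q)
E = 0.87 - (8.314 * 298 / (2 * 96485)) * ln(99.71)
E = 0.8109 V

0.8109 V


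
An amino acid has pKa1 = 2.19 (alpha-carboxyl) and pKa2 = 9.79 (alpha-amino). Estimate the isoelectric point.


pI = (pKa1 + pKa2) / 2
pI = (2.19 + 9.79) / 2
pI = 5.99

5.99


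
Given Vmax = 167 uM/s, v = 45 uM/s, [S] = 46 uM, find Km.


Km = [S] * (Vmax - v) / v
Km = 46 * (167 - 45) / 45
Km = 124.7111 uM

124.7111 uM


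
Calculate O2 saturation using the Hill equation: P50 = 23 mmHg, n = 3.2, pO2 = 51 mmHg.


Y = pO2^n / (P50^n + pO2^n)
Y = 51^3.2 / (23^3.2 + 51^3.2)
Y = 92.75%

92.75%


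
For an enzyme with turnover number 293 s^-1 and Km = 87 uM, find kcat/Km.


Catalytic efficiency = kcat / Km
= 293 / 87
= 3.3678 uM^-1*s^-1

3.3678 uM^-1*s^-1


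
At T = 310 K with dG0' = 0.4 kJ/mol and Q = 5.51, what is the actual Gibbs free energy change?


dG = dG0' + RT * ln(Q) / 1000
dG = 0.4 + 8.314 * 310 * ln(5.51) / 1000
dG = 4.7984 kJ/mol

4.7984 kJ/mol


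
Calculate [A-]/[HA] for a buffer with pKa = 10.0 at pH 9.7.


[A-]/[HA] = 10^(pH - pKa)
= 10^(9.7 - 10.0)
= 0.5012

0.5012


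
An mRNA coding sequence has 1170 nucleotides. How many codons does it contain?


codons = nucleotides / 3
codons = 1170 / 3 = 390

390


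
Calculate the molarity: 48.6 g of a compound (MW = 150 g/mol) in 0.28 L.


C = (mass / MW) / volume
C = (48.6 / 150) / 0.28
C = 1.1571 M

1.1571 M


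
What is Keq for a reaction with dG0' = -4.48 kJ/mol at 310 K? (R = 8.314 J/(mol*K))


Keq = exp(-dG0 * 1000 / (R * T))
Keq = exp(-(-4.48) * 1000 / (8.314 * 310))
Keq = 5.6872

5.6872


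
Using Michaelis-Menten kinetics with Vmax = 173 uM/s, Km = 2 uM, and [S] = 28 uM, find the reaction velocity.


v = Vmax * [S] / (Km + [S])
v = 173 * 28 / (2 + 28)
v = 161.4667 uM/s

161.4667 uM/s


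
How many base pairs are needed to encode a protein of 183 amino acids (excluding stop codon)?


Each amino acid = 1 codon = 3 bp
bp = 183 * 3 = 549 bp

549 bp


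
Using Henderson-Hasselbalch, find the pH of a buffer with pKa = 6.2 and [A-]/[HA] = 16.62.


pH = pKa + log10([A-]/[HA])
pH = 6.2 + log10(16.62)
pH = 7.4206

7.4206


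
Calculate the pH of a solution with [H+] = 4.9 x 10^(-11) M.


pH = -log10([H+])
pH = -log10(4.9 x 10^(-11))
pH = 10.3098

10.3098


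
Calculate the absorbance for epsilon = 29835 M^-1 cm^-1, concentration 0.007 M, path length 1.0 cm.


A = epsilon * c * l
A = 29835 * 0.007 * 1.0
A = 208.845

208.845


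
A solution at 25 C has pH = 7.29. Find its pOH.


pOH = 14 - pH
pOH = 14 - 7.29
pOH = 6.71

6.71


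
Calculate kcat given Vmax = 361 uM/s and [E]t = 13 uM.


kcat = Vmax / [E]t
kcat = 361 / 13
kcat = 27.7692 s^-1

27.7692 s^-1


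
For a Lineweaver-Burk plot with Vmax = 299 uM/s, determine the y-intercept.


y-intercept = 1/Vmax
= 1/299
= 0.0033 s/uM

0.0033 s/uM


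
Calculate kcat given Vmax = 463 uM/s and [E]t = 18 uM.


kcat = Vmax / [E]t
kcat = 463 / 18
kcat = 25.7222 s^-1

25.7222 s^-1


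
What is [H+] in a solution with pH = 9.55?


[H+] = 10^(-pH)
[H+] = 10^(-9.55)
[H+] = 2.818e-10 M

2.818e-10 M


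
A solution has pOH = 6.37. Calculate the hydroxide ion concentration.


[OH-] = 10^(-pOH)
[OH-] = 10^(-6.37)
[OH-] = 4.266e-07 M

4.266e-07 M


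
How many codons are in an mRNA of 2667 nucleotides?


codons = nucleotides / 3
codons = 2667 / 3 = 889

889


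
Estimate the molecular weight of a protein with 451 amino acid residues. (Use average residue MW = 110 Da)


MW = n_residues * 110 Da
MW = 451 * 110
MW = 49610 Da

49610 Da


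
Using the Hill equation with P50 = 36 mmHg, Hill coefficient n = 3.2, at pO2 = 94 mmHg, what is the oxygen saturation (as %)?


Y = pO2^n / (P50^n + pO2^n)
Y = 94^3.2 / (36^3.2 + 94^3.2)
Y = 95.57%

95.57%


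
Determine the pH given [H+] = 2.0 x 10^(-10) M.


pH = -log10([H+])
pH = -log10(2.0 x 10^(-10))
pH = 9.699

9.699


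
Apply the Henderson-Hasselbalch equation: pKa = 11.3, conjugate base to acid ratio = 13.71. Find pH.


pH = pKa + log10([A-]/[HA])
pH = 11.3 + log10(13.71)
pH = 12.437

12.437


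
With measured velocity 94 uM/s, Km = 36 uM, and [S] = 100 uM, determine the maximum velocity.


Vmax = v * (Km + [S]) / [S]
Vmax = 94 * (36 + 100) / 100
Vmax = 127.84 uM/s

127.84 uM/s


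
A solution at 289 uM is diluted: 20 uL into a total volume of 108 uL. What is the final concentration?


C2 = C1 * V1 / V2
C2 = 289 * 20 / 108
C2 = 53.5185 uM

53.5185 uM


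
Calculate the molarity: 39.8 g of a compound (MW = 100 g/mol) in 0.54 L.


C = (mass / MW) / volume
C = (39.8 / 100) / 0.54
C = 0.737 M

0.737 M


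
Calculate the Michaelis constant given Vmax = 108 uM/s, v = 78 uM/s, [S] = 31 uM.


Km = [S] * (Vmax - v) / v
Km = 31 * (108 - 78) / 78
Km = 11.9231 uM

11.9231 uM


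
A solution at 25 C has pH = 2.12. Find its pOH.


pOH = 14 - pH
pOH = 14 - 2.12
pOH = 11.88

11.88


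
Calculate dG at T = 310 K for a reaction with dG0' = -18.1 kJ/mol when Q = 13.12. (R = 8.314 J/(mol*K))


dG = dG0' + RT * ln(Q) / 1000
dG = -18.1 + 8.314 * 310 * ln(13.12) / 1000
dG = -11.4656 kJ/mol

-11.4656 kJ/mol


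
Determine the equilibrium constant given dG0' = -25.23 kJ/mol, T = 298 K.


Keq = exp(-dG0 * 1000 / (R * T))
Keq = exp(-(-25.23) * 1000 / (8.314 * 298))
Keq = 26459.1399

26459.1399


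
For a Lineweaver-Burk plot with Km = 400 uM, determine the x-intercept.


x-intercept = -1/Km
= -1/400
= -0.0025 1/uM

-0.0025 1/uM


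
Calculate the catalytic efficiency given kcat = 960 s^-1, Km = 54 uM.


Catalytic efficiency = kcat / Km
= 960 / 54
= 17.7778 uM^-1*s^-1

17.7778 uM^-1*s^-1


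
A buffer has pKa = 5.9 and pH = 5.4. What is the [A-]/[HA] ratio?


[A-]/[HA] = 10^(pH - pKa)
= 10^(5.4 - 5.9)
= 0.3162

0.3162


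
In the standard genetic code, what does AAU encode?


Standard genetic code lookup.
Codon AAU -> Asn

Asn


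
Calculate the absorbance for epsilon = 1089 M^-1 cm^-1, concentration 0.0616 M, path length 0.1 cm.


A = epsilon * c * l
A = 1089 * 0.0616 * 0.1
A = 6.7082

6.7082


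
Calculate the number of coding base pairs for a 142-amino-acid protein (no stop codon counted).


Each amino acid = 1 codon = 3 bp
bp = 142 * 3 = 426 bp

426 bp


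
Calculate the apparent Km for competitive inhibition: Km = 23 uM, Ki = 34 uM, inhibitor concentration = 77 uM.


Km_app = Km * (1 + [I]/Ki)
Km_app = 23 * (1 + 77/34)
Km_app = 75.0882 uM

75.0882 uM


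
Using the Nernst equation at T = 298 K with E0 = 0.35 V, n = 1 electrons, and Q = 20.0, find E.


E = E0 - (RT/nF) * ln(Q)
E = 0.35 - (8.314 * 298 / (1 * 96485)) * ln(20.0)
E = 0.2731 V

0.2731 V


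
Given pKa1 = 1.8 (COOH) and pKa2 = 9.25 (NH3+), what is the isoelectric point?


pI = (pKa1 + pKa2) / 2
pI = (1.8 + 9.25) / 2
pI = 5.525

5.525


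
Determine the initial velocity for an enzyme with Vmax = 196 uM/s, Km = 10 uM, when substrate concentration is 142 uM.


v = Vmax * [S] / (Km + [S])
v = 196 * 142 / (10 + 142)
v = 183.1053 uM/s

183.1053 uM/s


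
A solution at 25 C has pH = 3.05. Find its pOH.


pOH = 14 - pH
pOH = 14 - 3.05
pOH = 10.95

10.95


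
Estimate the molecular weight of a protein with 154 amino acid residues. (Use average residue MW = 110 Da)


MW = n_residues * 110 Da
MW = 154 * 110
MW = 16940 Da

16940 Da


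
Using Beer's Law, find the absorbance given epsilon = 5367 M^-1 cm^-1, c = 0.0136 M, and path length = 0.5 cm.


A = epsilon * c * l
A = 5367 * 0.0136 * 0.5
A = 36.4956

36.4956


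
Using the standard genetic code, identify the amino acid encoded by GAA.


Standard genetic code lookup.
Codon GAA -> Glu

Glu


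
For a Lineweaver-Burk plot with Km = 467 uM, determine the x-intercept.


x-intercept = -1/Km
= -1/467
= -0.0021 1/uM

-0.0021 1/uM


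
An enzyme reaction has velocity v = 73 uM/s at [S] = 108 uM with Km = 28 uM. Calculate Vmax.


Vmax = v * (Km + [S]) / [S]
Vmax = 73 * (28 + 108) / 108
Vmax = 91.9259 uM/s

91.9259 uM/s


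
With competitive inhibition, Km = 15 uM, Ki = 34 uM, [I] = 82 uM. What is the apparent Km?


Km_app = Km * (1 + [I]/Ki)
Km_app = 15 * (1 + 82/34)
Km_app = 51.1765 uM

51.1765 uM


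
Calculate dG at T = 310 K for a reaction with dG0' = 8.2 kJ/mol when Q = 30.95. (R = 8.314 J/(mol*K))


dG = dG0' + RT * ln(Q) / 1000
dG = 8.2 + 8.314 * 310 * ln(30.95) / 1000
dG = 17.0464 kJ/mol

17.0464 kJ/mol


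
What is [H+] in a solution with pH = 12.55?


[H+] = 10^(-pH)
[H+] = 10^(-12.55)
[H+] = 2.818e-13 M

2.818e-13 M


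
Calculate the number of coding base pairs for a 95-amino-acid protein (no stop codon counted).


Each amino acid = 1 codon = 3 bp
bp = 95 * 3 = 285 bp

285 bp


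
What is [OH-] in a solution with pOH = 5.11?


[OH-] = 10^(-pOH)
[OH-] = 10^(-5.11)
[OH-] = 7.762e-06 M

7.762e-06 M


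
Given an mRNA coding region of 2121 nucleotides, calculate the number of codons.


codons = nucleotides / 3
codons = 2121 / 3 = 707

707


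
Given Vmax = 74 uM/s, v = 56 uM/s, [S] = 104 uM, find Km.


Km = [S] * (Vmax - v) / v
Km = 104 * (74 - 56) / 56
Km = 33.4286 uM

33.4286 uM


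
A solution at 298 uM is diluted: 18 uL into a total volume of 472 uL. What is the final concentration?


C2 = C1 * V1 / V2
C2 = 298 * 18 / 472
C2 = 11.3644 uM

11.3644 uM


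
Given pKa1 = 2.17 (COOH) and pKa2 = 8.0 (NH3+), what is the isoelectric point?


pI = (pKa1 + pKa2) / 2
pI = (2.17 + 8.0) / 2
pI = 5.085

5.085


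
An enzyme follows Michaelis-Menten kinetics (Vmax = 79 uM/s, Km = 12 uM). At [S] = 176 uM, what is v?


v = Vmax * [S] / (Km + [S])
v = 79 * 176 / (12 + 176)
v = 73.9574 uM/s

73.9574 uM/s


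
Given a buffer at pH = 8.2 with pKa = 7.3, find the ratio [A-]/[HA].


[A-]/[HA] = 10^(pH - pKa)
= 10^(8.2 - 7.3)
= 7.9433

7.9433


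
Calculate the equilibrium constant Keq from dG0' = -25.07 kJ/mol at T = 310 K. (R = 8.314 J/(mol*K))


Keq = exp(-dG0 * 1000 / (R * T))
Keq = exp(-(-25.07) * 1000 / (8.314 * 310))
Keq = 16765.5751

16765.5751


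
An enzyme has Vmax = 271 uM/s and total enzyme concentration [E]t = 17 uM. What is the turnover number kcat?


kcat = Vmax / [E]t
kcat = 271 / 17
kcat = 15.9412 s^-1

15.9412 s^-1


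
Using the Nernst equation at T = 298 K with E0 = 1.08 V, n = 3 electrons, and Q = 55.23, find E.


E = E0 - (RT/nF) * ln(Q)
E = 1.08 - (8.314 * 298 / (3 * 96485)) * ln(55.23)
E = 1.0457 V

1.0457 V


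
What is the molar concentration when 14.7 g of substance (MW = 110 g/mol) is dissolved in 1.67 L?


C = (mass / MW) / volume
C = (14.7 / 110) / 1.67
C = 0.08 M

0.08 M


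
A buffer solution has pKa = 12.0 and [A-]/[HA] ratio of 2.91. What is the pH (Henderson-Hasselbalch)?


pH = pKa + log10([A-]/[HA])
pH = 12.0 + log10(2.91)
pH = 12.4639

12.4639


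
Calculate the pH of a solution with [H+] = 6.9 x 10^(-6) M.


pH = -log10([H+])
pH = -log10(6.9 x 10^(-6))
pH = 5.1612

5.1612


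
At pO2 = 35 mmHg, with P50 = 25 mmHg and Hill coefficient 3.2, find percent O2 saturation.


Y = pO2^n / (P50^n + pO2^n)
Y = 35^3.2 / (25^3.2 + 35^3.2)
Y = 74.59%

74.59%


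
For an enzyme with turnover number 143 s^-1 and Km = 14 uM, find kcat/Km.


Catalytic efficiency = kcat / Km
= 143 / 14
= 10.2143 uM^-1*s^-1

10.2143 uM^-1*s^-1


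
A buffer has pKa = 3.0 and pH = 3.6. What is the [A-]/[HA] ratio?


[A-]/[HA] = 10^(pH - pKa)
= 10^(3.6 - 3.0)
= 3.9811

3.9811


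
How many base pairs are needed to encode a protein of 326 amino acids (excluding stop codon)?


Each amino acid = 1 codon = 3 bp
bp = 326 * 3 = 978 bp

978 bp


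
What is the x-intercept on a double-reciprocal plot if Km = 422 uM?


x-intercept = -1/Km
= -1/422
= -0.0024 1/uM

-0.0024 1/uM


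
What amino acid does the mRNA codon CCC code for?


Standard genetic code lookup.
Codon CCC -> Pro

Pro


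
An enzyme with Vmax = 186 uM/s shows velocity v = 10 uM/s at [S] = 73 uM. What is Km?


Km = [S] * (Vmax - v) / v
Km = 73 * (186 - 10) / 10
Km = 1284.8 uM

1284.8 uM


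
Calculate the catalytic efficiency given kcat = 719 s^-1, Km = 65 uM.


Catalytic efficiency = kcat / Km
= 719 / 65
= 11.0615 uM^-1*s^-1

11.0615 uM^-1*s^-1


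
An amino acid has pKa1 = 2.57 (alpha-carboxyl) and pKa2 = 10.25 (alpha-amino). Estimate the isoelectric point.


pI = (pKa1 + pKa2) / 2
pI = (2.57 + 10.25) / 2
pI = 6.41

6.41


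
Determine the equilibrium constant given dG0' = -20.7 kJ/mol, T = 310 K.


Keq = exp(-dG0 * 1000 / (R * T))
Keq = exp(-(-20.7) * 1000 / (8.314 * 310))
Keq = 3076.4647

3076.4647


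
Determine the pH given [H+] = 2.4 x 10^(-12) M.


pH = -log10([H+])
pH = -log10(2.4 x 10^(-12))
pH = 11.6198

11.6198


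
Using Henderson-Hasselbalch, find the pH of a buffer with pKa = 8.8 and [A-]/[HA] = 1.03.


pH = pKa + log10([A-]/[HA])
pH = 8.8 + log10(1.03)
pH = 8.8128

8.8128


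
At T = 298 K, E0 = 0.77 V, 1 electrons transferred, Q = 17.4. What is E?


E = E0 - (RT/nF) * ln(Q)
E = 0.77 - (8.314 * 298 / (1 * 96485)) * ln(17.4)
E = 0.6967 V

0.6967 V


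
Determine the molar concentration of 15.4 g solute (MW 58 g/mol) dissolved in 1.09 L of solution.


C = (mass / MW) / volume
C = (15.4 / 58) / 1.09
C = 0.2436 M

0.2436 M


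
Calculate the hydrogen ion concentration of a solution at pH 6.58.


[H+] = 10^(-pH)
[H+] = 10^(-6.58)
[H+] = 2.630e-07 M

2.630e-07 M


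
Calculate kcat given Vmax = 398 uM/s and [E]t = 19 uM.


kcat = Vmax / [E]t
kcat = 398 / 19
kcat = 20.9474 s^-1

20.9474 s^-1


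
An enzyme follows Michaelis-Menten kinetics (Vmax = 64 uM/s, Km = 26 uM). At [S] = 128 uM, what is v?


v = Vmax * [S] / (Km + [S])
v = 64 * 128 / (26 + 128)
v = 53.1948 uM/s

53.1948 uM/s


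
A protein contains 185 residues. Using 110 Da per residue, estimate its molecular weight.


MW = n_residues * 110 Da
MW = 185 * 110
MW = 20350 Da

20350 Da


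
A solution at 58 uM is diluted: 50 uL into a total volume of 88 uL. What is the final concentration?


C2 = C1 * V1 / V2
C2 = 58 * 50 / 88
C2 = 32.9545 uM

32.9545 uM


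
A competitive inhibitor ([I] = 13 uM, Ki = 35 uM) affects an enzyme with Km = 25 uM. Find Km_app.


Km_app = Km * (1 + [I]/Ki)
Km_app = 25 * (1 + 13/35)
Km_app = 34.2857 uM

34.2857 uM


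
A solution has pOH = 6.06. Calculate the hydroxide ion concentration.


[OH-] = 10^(-pOH)
[OH-] = 10^(-6.06)
[OH-] = 8.710e-07 M

8.710e-07 M


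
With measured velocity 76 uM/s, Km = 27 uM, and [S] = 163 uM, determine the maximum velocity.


Vmax = v * (Km + [S]) / [S]
Vmax = 76 * (27 + 163) / 163
Vmax = 88.589 uM/s

88.589 uM/s


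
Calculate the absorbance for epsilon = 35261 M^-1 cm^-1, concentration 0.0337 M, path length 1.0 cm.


A = epsilon * c * l
A = 35261 * 0.0337 * 1.0
A = 1188.2957

1188.2957


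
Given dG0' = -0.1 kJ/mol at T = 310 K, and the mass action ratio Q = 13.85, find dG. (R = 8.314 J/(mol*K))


dG = dG0' + RT * ln(Q) / 1000
dG = -0.1 + 8.314 * 310 * ln(13.85) / 1000
dG = 6.674 kJ/mol

6.674 kJ/mol


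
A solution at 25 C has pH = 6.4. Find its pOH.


pOH = 14 - pH
pOH = 14 - 6.4
pOH = 7.6

7.6


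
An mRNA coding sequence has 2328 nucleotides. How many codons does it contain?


codons = nucleotides / 3
codons = 2328 / 3 = 776

776


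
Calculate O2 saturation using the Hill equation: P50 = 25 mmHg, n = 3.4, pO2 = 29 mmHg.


Y = pO2^n / (P50^n + pO2^n)
Y = 29^3.4 / (25^3.4 + 29^3.4)
Y = 62.35%

62.35%


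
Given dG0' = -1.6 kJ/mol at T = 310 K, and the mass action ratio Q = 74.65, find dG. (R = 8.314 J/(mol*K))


dG = dG0' + RT * ln(Q) / 1000
dG = -1.6 + 8.314 * 310 * ln(74.65) / 1000
dG = 9.5156 kJ/mol

9.5156 kJ/mol


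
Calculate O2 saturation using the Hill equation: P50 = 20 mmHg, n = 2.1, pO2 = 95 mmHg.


Y = pO2^n / (P50^n + pO2^n)
Y = 95^2.1 / (20^2.1 + 95^2.1)
Y = 96.35%

96.35%


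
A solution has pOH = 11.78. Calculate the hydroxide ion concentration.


[OH-] = 10^(-pOH)
[OH-] = 10^(-11.78)
[OH-] = 1.660e-12 M

1.660e-12 M


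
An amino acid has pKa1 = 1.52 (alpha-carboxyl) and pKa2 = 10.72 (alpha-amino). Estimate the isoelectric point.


pI = (pKa1 + pKa2) / 2
pI = (1.52 + 10.72) / 2
pI = 6.12

6.12


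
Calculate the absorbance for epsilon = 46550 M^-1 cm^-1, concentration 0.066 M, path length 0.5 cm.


A = epsilon * c * l
A = 46550 * 0.066 * 0.5
A = 1536.15

1536.15


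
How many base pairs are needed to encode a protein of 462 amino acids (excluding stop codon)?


Each amino acid = 1 codon = 3 bp
bp = 462 * 3 = 1386 bp

1386 bp


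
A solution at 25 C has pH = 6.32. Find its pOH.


pOH = 14 - pH
pOH = 14 - 6.32
pOH = 7.68

7.68


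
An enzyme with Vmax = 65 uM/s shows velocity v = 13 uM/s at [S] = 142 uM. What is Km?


Km = [S] * (Vmax - v) / v
Km = 142 * (65 - 13) / 13
Km = 568.0 uM

568.0 uM


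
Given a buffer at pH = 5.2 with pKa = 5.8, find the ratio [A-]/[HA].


[A-]/[HA] = 10^(pH - pKa)
= 10^(5.2 - 5.8)
= 0.2512

0.2512


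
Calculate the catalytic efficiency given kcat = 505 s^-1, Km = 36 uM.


Catalytic efficiency = kcat / Km
= 505 / 36
= 14.0278 uM^-1*s^-1

14.0278 uM^-1*s^-1


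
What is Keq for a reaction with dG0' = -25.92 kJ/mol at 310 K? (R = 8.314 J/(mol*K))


Keq = exp(-dG0 * 1000 / (R * T))
Keq = exp(-(-25.92) * 1000 / (8.314 * 310))
Keq = 23315.6561

23315.6561


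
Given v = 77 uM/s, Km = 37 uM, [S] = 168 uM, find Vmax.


Vmax = v * (Km + [S]) / [S]
Vmax = 77 * (37 + 168) / 168
Vmax = 93.9583 uM/s

93.9583 uM/s


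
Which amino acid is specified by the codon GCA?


Standard genetic code lookup.
Codon GCA -> Ala

Ala


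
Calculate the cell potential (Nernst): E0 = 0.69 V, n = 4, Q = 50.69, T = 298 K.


E = E0 - (RT/nF) * ln(Q)
E = 0.69 - (8.314 * 298 / (4 * 96485)) * ln(50.69)
E = 0.6648 V

0.6648 V


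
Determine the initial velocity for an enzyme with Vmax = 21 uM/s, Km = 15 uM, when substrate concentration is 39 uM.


v = Vmax * [S] / (Km + [S])
v = 21 * 39 / (15 + 39)
v = 15.1667 uM/s

15.1667 uM/s


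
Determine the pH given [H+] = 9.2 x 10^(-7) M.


pH = -log10([H+])
pH = -log10(9.2 x 10^(-7))
pH = 6.0362

6.0362


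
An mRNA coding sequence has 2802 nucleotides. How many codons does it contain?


codons = nucleotides / 3
codons = 2802 / 3 = 934

934


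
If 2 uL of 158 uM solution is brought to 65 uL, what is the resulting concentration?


C2 = C1 * V1 / V2
C2 = 158 * 2 / 65
C2 = 4.8615 uM

4.8615 uM


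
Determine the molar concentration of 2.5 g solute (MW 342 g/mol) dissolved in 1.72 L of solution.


C = (mass / MW) / volume
C = (2.5 / 342) / 1.72
C = 0.0042 M

0.0042 M


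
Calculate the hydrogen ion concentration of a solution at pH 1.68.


[H+] = 10^(-pH)
[H+] = 10^(-1.68)
[H+] = 0.0209 M

0.0209 M


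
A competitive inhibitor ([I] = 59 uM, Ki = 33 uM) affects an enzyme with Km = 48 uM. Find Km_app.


Km_app = Km * (1 + [I]/Ki)
Km_app = 48 * (1 + 59/33)
Km_app = 133.8182 uM

133.8182 uM


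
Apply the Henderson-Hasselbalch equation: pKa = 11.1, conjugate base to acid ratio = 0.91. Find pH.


pH = pKa + log10([A-]/[HA])
pH = 11.1 + log10(0.91)
pH = 11.059

11.059


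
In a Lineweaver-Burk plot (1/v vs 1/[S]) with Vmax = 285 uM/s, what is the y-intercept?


y-intercept = 1/Vmax
= 1/285
= 0.0035 s/uM

0.0035 s/uM


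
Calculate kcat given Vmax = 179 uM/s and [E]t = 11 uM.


kcat = Vmax / [E]t
kcat = 179 / 11
kcat = 16.2727 s^-1

16.2727 s^-1


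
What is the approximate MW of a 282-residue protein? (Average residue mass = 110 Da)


MW = n_residues * 110 Da
MW = 282 * 110
MW = 31020 Da

31020 Da


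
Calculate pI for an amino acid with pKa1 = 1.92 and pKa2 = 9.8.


pI = (pKa1 + pKa2) / 2
pI = (1.92 + 9.8) / 2
pI = 5.86

5.86


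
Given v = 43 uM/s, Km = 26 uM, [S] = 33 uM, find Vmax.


Vmax = v * (Km + [S]) / [S]
Vmax = 43 * (26 + 33) / 33
Vmax = 76.8788 uM/s

76.8788 uM/s


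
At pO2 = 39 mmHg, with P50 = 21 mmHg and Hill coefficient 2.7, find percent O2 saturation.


Y = pO2^n / (P50^n + pO2^n)
Y = 39^2.7 / (21^2.7 + 39^2.7)
Y = 84.18%

84.18%


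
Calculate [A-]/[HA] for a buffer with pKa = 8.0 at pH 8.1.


[A-]/[HA] = 10^(pH - pKa)
= 10^(8.1 - 8.0)
= 1.2589

1.2589


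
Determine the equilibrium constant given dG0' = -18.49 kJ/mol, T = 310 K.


Keq = exp(-dG0 * 1000 / (R * T))
Keq = exp(-(-18.49) * 1000 / (8.314 * 310))
Keq = 1305.1369

1305.1369


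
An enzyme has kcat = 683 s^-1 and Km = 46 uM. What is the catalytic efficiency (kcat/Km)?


Catalytic efficiency = kcat / Km
= 683 / 46
= 14.8478 uM^-1*s^-1

14.8478 uM^-1*s^-1


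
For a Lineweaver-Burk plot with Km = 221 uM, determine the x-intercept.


x-intercept = -1/Km
= -1/221
= -0.0045 1/uM

-0.0045 1/uM


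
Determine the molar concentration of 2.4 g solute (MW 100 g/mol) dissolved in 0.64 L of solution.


C = (mass / MW) / volume
C = (2.4 / 100) / 0.64
C = 0.0375 M

0.0375 M


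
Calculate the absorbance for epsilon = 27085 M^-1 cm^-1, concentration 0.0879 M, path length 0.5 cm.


A = epsilon * c * l
A = 27085 * 0.0879 * 0.5
A = 1190.3858

1190.3858


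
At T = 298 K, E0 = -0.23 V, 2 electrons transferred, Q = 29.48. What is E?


E = E0 - (RT/nF) * ln(Q)
E = -0.23 - (8.314 * 298 / (2 * 96485)) * ln(29.48)
E = -0.2734 V

-0.2734 V


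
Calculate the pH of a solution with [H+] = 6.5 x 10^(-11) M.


pH = -log10([H+])
pH = -log10(6.5 x 10^(-11))
pH = 10.1871

10.1871


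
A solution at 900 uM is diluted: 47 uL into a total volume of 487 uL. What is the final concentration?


C2 = C1 * V1 / V2
C2 = 900 * 47 / 487
C2 = 86.8583 uM

86.8583 uM


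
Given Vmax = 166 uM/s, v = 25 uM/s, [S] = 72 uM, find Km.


Km = [S] * (Vmax - v) / v
Km = 72 * (166 - 25) / 25
Km = 406.08 uM

406.08 uM


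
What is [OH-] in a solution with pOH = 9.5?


[OH-] = 10^(-pOH)
[OH-] = 10^(-9.5)
[OH-] = 3.162e-10 M

3.162e-10 M


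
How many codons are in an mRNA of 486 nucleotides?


codons = nucleotides / 3
codons = 486 / 3 = 162

162


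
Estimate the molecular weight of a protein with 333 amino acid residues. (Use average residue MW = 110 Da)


MW = n_residues * 110 Da
MW = 333 * 110
MW = 36630 Da

36630 Da


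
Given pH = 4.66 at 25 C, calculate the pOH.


pOH = 14 - pH
pOH = 14 - 4.66
pOH = 9.34

9.34


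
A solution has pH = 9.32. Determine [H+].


[H+] = 10^(-pH)
[H+] = 10^(-9.32)
[H+] = 4.786e-10 M

4.786e-10 M


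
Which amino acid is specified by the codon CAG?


Standard genetic code lookup.
Codon CAG -> Gln

Gln


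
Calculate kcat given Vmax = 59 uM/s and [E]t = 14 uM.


kcat = Vmax / [E]t
kcat = 59 / 14
kcat = 4.2143 s^-1

4.2143 s^-1


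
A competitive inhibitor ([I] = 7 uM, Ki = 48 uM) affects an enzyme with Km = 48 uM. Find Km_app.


Km_app = Km * (1 + [I]/Ki)
Km_app = 48 * (1 + 7/48)
Km_app = 55.0 uM

55.0 uM


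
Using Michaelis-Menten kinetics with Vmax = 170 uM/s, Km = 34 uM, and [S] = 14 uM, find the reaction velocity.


v = Vmax * [S] / (Km + [S])
v = 170 * 14 / (34 + 14)
v = 49.5833 uM/s

49.5833 uM/s


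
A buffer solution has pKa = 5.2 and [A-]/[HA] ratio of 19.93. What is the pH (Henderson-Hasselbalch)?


pH = pKa + log10([A-]/[HA])
pH = 5.2 + log10(19.93)
pH = 6.4995

6.4995


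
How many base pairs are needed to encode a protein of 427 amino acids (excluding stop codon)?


Each amino acid = 1 codon = 3 bp
bp = 427 * 3 = 1281 bp

1281 bp


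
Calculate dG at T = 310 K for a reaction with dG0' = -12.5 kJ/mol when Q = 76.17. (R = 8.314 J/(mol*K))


dG = dG0' + RT * ln(Q) / 1000
dG = -12.5 + 8.314 * 310 * ln(76.17) / 1000
dG = -1.3325 kJ/mol

-1.3325 kJ/mol


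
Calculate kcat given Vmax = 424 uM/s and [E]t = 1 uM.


kcat = Vmax / [E]t
kcat = 424 / 1
kcat = 424.0 s^-1

424.0 s^-1


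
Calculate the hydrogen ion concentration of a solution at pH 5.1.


[H+] = 10^(-pH)
[H+] = 10^(-5.1)
[H+] = 7.943e-06 M

7.943e-06 M


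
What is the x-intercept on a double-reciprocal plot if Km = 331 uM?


x-intercept = -1/Km
= -1/331
= -0.003 1/uM

-0.003 1/uM


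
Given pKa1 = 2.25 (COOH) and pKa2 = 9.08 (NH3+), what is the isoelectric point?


pI = (pKa1 + pKa2) / 2
pI = (2.25 + 9.08) / 2
pI = 5.665

5.665


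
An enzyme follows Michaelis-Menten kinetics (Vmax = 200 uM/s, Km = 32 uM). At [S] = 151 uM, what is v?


v = Vmax * [S] / (Km + [S])
v = 200 * 151 / (32 + 151)
v = 165.0273 uM/s

165.0273 uM/s


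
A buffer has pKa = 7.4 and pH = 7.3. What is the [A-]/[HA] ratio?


[A-]/[HA] = 10^(pH - pKa)
= 10^(7.3 - 7.4)
= 0.7943

0.7943


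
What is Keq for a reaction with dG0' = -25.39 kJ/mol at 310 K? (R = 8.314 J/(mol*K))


Keq = exp(-dG0 * 1000 / (R * T))
Keq = exp(-(-25.39) * 1000 / (8.314 * 310))
Keq = 18981.9153

18981.9153


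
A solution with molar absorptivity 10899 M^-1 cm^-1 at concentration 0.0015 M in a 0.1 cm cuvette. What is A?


A = epsilon * c * l
A = 10899 * 0.0015 * 0.1
A = 1.6349

1.6349


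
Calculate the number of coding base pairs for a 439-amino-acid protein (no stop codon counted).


Each amino acid = 1 codon = 3 bp
bp = 439 * 3 = 1317 bp

1317 bp


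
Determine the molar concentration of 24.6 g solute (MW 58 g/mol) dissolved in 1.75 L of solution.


C = (mass / MW) / volume
C = (24.6 / 58) / 1.75
C = 0.2424 M

0.2424 M


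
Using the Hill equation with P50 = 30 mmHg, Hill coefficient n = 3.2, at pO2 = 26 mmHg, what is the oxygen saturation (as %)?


Y = pO2^n / (P50^n + pO2^n)
Y = 26^3.2 / (30^3.2 + 26^3.2)
Y = 38.75%

38.75%


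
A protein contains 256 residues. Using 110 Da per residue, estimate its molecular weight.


MW = n_residues * 110 Da
MW = 256 * 110
MW = 28160 Da

28160 Da


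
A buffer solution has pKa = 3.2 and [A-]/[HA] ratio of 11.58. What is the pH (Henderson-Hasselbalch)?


pH = pKa + log10([A-]/[HA])
pH = 3.2 + log10(11.58)
pH = 4.2637

4.2637


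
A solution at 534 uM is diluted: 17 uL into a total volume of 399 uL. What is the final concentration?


C2 = C1 * V1 / V2
C2 = 534 * 17 / 399
C2 = 22.7519 uM

22.7519 uM


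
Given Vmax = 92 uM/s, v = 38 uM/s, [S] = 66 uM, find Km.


Km = [S] * (Vmax - v) / v
Km = 66 * (92 - 38) / 38
Km = 93.7895 uM

93.7895 uM


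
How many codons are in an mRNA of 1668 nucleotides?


codons = nucleotides / 3
codons = 1668 / 3 = 556

556


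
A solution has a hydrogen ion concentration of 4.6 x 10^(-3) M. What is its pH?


pH = -log10([H+])
pH = -log10(4.6 x 10^(-3))
pH = 2.3372

2.3372


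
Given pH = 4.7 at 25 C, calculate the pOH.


pOH = 14 - pH
pOH = 14 - 4.7
pOH = 9.3

9.3


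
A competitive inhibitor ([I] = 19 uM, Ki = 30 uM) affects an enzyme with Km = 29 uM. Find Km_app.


Km_app = Km * (1 + [I]/Ki)
Km_app = 29 * (1 + 19/30)
Km_app = 47.3667 uM

47.3667 uM


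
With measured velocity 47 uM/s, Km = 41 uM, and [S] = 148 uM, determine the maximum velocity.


Vmax = v * (Km + [S]) / [S]
Vmax = 47 * (41 + 148) / 148
Vmax = 60.0203 uM/s

60.0203 uM/s


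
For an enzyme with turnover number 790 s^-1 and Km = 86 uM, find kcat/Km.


Catalytic efficiency = kcat / Km
= 790 / 86
= 9.186 uM^-1*s^-1

9.186 uM^-1*s^-1


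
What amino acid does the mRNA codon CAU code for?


Standard genetic code lookup.
Codon CAU -> His

His


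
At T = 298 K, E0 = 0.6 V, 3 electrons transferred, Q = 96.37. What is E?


E = E0 - (RT/nF) * ln(Q)
E = 0.6 - (8.314 * 298 / (3 * 96485)) * ln(96.37)
E = 0.5609 V

0.5609 V


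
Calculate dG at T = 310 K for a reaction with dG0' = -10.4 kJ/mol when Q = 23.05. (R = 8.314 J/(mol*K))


dG = dG0' + RT * ln(Q) / 1000
dG = -10.4 + 8.314 * 310 * ln(23.05) / 1000
dG = -2.3132 kJ/mol

-2.3132 kJ/mol


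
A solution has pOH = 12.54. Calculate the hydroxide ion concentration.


[OH-] = 10^(-pOH)
[OH-] = 10^(-12.54)
[OH-] = 2.884e-13 M

2.884e-13 M


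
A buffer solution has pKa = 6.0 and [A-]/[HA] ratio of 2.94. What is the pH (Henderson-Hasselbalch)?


pH = pKa + log10([A-]/[HA])
pH = 6.0 + log10(2.94)
pH = 6.4683

6.4683


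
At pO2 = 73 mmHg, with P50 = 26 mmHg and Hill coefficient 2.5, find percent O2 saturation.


Y = pO2^n / (P50^n + pO2^n)
Y = 73^2.5 / (26^2.5 + 73^2.5)
Y = 92.96%

92.96%


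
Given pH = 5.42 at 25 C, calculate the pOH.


pOH = 14 - pH
pOH = 14 - 5.42
pOH = 8.58

8.58


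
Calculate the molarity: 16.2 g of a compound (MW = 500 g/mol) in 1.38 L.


C = (mass / MW) / volume
C = (16.2 / 500) / 1.38
C = 0.0235 M

0.0235 M


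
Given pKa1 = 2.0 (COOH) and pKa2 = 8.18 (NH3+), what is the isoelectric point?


pI = (pKa1 + pKa2) / 2
pI = (2.0 + 8.18) / 2
pI = 5.09

5.09


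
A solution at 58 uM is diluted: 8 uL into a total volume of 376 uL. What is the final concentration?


C2 = C1 * V1 / V2
C2 = 58 * 8 / 376
C2 = 1.234 uM

1.234 uM


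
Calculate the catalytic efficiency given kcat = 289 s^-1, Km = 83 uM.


Catalytic efficiency = kcat / Km
= 289 / 83
= 3.4819 uM^-1*s^-1

3.4819 uM^-1*s^-1


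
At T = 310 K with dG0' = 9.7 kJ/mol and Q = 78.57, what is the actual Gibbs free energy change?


dG = dG0' + RT * ln(Q) / 1000
dG = 9.7 + 8.314 * 310 * ln(78.57) / 1000
dG = 20.9475 kJ/mol

20.9475 kJ/mol


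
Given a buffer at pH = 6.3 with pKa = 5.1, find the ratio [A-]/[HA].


[A-]/[HA] = 10^(pH - pKa)
= 10^(6.3 - 5.1)
= 15.8489

15.8489


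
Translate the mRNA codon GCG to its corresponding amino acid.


Standard genetic code lookup.
Codon GCG -> Ala

Ala


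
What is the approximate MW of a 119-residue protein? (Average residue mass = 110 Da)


MW = n_residues * 110 Da
MW = 119 * 110
MW = 13090 Da

13090 Da


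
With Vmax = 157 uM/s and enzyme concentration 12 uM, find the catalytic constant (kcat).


kcat = Vmax / [E]t
kcat = 157 / 12
kcat = 13.0833 s^-1

13.0833 s^-1


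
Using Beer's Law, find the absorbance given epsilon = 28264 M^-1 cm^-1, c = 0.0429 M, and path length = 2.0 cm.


A = epsilon * c * l
A = 28264 * 0.0429 * 2.0
A = 2425.0512

2425.0512


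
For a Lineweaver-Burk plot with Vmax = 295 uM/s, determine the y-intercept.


y-intercept = 1/Vmax
= 1/295
= 0.0034 s/uM

0.0034 s/uM


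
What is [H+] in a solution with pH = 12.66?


[H+] = 10^(-pH)
[H+] = 10^(-12.66)
[H+] = 2.188e-13 M

2.188e-13 M


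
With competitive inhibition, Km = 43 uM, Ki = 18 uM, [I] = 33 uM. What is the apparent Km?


Km_app = Km * (1 + [I]/Ki)
Km_app = 43 * (1 + 33/18)
Km_app = 121.8333 uM

121.8333 uM


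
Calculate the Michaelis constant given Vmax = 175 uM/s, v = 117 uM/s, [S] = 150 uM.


Km = [S] * (Vmax - v) / v
Km = 150 * (175 - 117) / 117
Km = 74.359 uM

74.359 uM


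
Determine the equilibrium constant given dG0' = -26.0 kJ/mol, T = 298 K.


Keq = exp(-dG0 * 1000 / (R * T))
Keq = exp(-(-26.0) * 1000 / (8.314 * 298))
Keq = 36103.4993

36103.4993


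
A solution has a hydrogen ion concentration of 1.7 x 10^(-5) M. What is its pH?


pH = -log10([H+])
pH = -log10(1.7 x 10^(-5))
pH = 4.7696

4.7696


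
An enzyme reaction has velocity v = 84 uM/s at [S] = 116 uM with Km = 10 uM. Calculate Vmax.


Vmax = v * (Km + [S]) / [S]
Vmax = 84 * (10 + 116) / 116
Vmax = 91.2414 uM/s

91.2414 uM/s


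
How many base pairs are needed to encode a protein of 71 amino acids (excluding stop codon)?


Each amino acid = 1 codon = 3 bp
bp = 71 * 3 = 213 bp

213 bp


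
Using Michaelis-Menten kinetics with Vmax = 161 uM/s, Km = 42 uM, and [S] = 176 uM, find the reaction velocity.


v = Vmax * [S] / (Km + [S])
v = 161 * 176 / (42 + 176)
v = 129.9817 uM/s

129.9817 uM/s


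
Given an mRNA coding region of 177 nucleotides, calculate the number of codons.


codons = nucleotides / 3
codons = 177 / 3 = 59

59


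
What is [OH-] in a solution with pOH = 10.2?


[OH-] = 10^(-pOH)
[OH-] = 10^(-10.2)
[OH-] = 6.310e-11 M

6.310e-11 M


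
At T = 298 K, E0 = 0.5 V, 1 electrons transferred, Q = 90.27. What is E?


E = E0 - (RT/nF) * ln(Q)
E = 0.5 - (8.314 * 298 / (1 * 96485)) * ln(90.27)
E = 0.3844 V

0.3844 V


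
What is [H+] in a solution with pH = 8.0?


[H+] = 10^(-pH)
[H+] = 10^(-8.0)
[H+] = 1.000e-08 M

1.000e-08 M


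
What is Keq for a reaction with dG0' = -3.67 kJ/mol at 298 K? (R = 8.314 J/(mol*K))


Keq = exp(-dG0 * 1000 / (R * T))
Keq = exp(-(-3.67) * 1000 / (8.314 * 298))
Keq = 4.3986

4.3986


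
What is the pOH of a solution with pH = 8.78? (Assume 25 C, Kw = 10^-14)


pOH = 14 - pH
pOH = 14 - 8.78
pOH = 5.22

5.22


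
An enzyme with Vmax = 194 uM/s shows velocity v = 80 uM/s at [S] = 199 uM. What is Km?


Km = [S] * (Vmax - v) / v
Km = 199 * (194 - 80) / 80
Km = 283.575 uM

283.575 uM


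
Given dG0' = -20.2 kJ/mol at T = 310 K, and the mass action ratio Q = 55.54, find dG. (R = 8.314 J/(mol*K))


dG = dG0' + RT * ln(Q) / 1000
dG = -20.2 + 8.314 * 310 * ln(55.54) / 1000
dG = -9.8466 kJ/mol

-9.8466 kJ/mol


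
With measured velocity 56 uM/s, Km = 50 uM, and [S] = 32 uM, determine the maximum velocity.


Vmax = v * (Km + [S]) / [S]
Vmax = 56 * (50 + 32) / 32
Vmax = 143.5 uM/s

143.5 uM/s


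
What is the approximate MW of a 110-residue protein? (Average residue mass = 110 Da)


MW = n_residues * 110 Da
MW = 110 * 110
MW = 12100 Da

12100 Da


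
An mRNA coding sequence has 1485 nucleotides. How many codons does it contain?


codons = nucleotides / 3
codons = 1485 / 3 = 495

495


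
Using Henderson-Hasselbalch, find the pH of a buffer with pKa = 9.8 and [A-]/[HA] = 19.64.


pH = pKa + log10([A-]/[HA])
pH = 9.8 + log10(19.64)
pH = 11.0931

11.0931


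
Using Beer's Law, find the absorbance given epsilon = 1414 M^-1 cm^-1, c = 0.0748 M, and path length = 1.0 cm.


A = epsilon * c * l
A = 1414 * 0.0748 * 1.0
A = 105.7672

105.7672


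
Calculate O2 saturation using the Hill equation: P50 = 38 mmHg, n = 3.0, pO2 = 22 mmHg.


Y = pO2^n / (P50^n + pO2^n)
Y = 22^3.0 / (38^3.0 + 22^3.0)
Y = 16.25%

16.25%


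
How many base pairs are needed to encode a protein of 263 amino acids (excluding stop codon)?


Each amino acid = 1 codon = 3 bp
bp = 263 * 3 = 789 bp

789 bp


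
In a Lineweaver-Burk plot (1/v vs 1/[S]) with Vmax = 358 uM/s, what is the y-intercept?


y-intercept = 1/Vmax
= 1/358
= 0.0028 s/uM

0.0028 s/uM


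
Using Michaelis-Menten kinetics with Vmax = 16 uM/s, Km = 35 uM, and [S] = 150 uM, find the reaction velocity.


v = Vmax * [S] / (Km + [S])
v = 16 * 150 / (35 + 150)
v = 12.973 uM/s

12.973 uM/s
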